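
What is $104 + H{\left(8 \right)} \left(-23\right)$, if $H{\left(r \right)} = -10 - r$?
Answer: $518$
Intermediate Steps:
$104 + H{\left(8 \right)} \left(-23\right) = 104 + \left(-10 - 8\right) \left(-23\right) = 104 - -414 = 104 + 414 = 518$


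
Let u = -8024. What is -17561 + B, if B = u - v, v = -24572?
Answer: -1013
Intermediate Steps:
B = 16548 (B = -8024 - 1*(-24572) = -8024 + 24572 = 16548)
-17561 + B = -17561 + 16548 = -1013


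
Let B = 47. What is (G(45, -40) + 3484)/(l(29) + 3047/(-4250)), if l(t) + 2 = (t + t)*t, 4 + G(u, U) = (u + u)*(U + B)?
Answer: 17467500/7136953 ≈ 2.4475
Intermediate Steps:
G(u, U) = -4 + 2*u*(47 + U) (G(u, U) = -4 + (u + u)*(U + 47) = -4 + (2*u)*(47 + U) = -4 + 2*u*(47 + U))
l(t) = -2 + 2*t² (l(t) = -2 + (t + t)*t = -2 + (2*t)*t = -2 + 2*t²)
(G(45, -40) + 3484)/(l(29) + 3047/(-4250)) = ((-4 + 94*45 + 2*(-40)*45) + 3484)/((-2 + 2*29²) + 3047/(-4250)) = ((-4 + 4230 - 3600) + 3484)/((-2 + 2*841) + 3047*(-1/4250)) = (626 + 3484)/((-2 + 1682) - 3047/4250) = 4110/(1680 - 3047/4250) = 4110/(7136953/4250) = 4110*(4250/7136953) = 17467500/7136953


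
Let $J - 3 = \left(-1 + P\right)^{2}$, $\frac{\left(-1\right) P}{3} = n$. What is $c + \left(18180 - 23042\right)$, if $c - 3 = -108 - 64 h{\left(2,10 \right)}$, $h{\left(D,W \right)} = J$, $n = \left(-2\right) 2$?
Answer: $-12903$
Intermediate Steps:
$n = -4$
$P = 12$ ($P = \left(-3\right) \left(-4\right) = 12$)
$J = 124$ ($J = 3 + \left(-1 + 12\right)^{2} = 3 + 11^{2} = 3 + 121 = 124$)
$h{\left(D,W \right)} = 124$
$c = -8041$ ($c = 3 - 8044 = -8041$)
$c + \left(18180 - 23042\right) = -8041 + \left(18180 - 23042\right) = -8041 - 4862 = -12903$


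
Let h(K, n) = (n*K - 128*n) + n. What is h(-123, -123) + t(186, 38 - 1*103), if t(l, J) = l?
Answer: 30936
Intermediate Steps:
h(K, n) = -127*n + K*n (h(K, n) = (K*n - 128*n) + n = (-128*n + K*n) + n = -127*n + K*n)
h(-123, -123) + t(186, 38 - 1*103) = -123*(-127 - 123) + 186 = -123*(-250) + 186 = 30750 + 186 = 30936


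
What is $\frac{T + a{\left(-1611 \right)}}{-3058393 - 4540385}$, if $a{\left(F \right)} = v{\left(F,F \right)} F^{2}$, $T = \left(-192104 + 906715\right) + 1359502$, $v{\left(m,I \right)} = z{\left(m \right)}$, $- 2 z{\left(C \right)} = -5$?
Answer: $- \frac{5708277}{5065852} \approx -1.1268$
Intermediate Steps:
$z{\left(C \right)} = \frac{5}{2}$ ($z{\left(C \right)} = \left(- \frac{1}{2}\right) \left(-5\right) = \frac{5}{2}$)
$v{\left(m,I \right)} = \frac{5}{2}$
$T = 2074113$ ($T = 714611 + 1359502 = 2074113$)
$a{\left(F \right)} = \frac{5 F^{2}}{2}$
$\frac{T + a{\left(-1611 \right)}}{-3058393 - 4540385} = \frac{2074113 + \frac{5 \left(-1611\right)^{2}}{2}}{-3058393 - 4540385} = \frac{2074113 + \frac{5}{2} \cdot 2595321}{-7598778} = \left(2074113 + \frac{12976605}{2}\right) \left(- \frac{1}{7598778}\right) = \frac{17124831}{2} \left(- \frac{1}{7598778}\right) = - \frac{5708277}{5065852}$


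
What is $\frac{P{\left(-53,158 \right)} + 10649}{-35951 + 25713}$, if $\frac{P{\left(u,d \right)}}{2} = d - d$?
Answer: $- \frac{10649}{10238} \approx -1.0401$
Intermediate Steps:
$P{\left(u,d \right)} = 0$ ($P{\left(u,d \right)} = 2 \left(d - d\right) = 2 \cdot 0 = 0$)
$\frac{P{\left(-53,158 \right)} + 10649}{-35951 + 25713} = \frac{0 + 10649}{-35951 + 25713} = \frac{10649}{-10238} = 10649 \left(- \frac{1}{10238}\right) = - \frac{10649}{10238}$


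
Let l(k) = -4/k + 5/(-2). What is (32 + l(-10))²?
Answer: 89401/100 ≈ 894.01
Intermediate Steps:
l(k) = -5/2 - 4/k (l(k) = -4/k + 5*(-½) = -4/k - 5/2 = -5/2 - 4/k)
(32 + l(-10))² = (32 + (-5/2 - 4/(-10)))² = (32 + (-5/2 - 4*(-⅒)))² = (32 + (-5/2 + ⅖))² = (32 - 21/10)² = (299/10)² = 89401/100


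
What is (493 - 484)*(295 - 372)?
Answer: -693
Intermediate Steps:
(493 - 484)*(295 - 372) = 9*(-77) = -693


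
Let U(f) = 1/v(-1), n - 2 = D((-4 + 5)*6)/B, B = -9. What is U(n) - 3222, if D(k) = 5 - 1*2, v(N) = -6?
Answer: -19333/6 ≈ -3222.2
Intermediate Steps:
D(k) = 3 (D(k) = 5 - 2 = 3)
n = 5/3 (n = 2 + 3/(-9) = 2 + 3*(-⅑) = 2 - ⅓ = 5/3 ≈ 1.6667)
U(f) = -⅙ (U(f) = 1/(-6) = -⅙)
U(n) - 3222 = -⅙ - 3222 = -19333/6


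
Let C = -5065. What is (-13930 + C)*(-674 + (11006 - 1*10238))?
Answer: -1785530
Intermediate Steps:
(-13930 + C)*(-674 + (11006 - 1*10238)) = (-13930 - 5065)*(-674 + (11006 - 1*10238)) = -18995*(-674 + (11006 - 10238)) = -18995*(-674 + 768) = -18995*94 = -1785530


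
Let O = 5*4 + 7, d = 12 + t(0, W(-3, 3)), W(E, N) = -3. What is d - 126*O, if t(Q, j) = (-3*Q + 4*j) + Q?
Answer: -3402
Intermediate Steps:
t(Q, j) = -2*Q + 4*j
d = 0 (d = 12 + (-2*0 + 4*(-3)) = 12 + (0 - 12) = 12 - 12 = 0)
O = 27 (O = 20 + 7 = 27)
d - 126*O = 0 - 126*27 = 0 - 3402 = -3402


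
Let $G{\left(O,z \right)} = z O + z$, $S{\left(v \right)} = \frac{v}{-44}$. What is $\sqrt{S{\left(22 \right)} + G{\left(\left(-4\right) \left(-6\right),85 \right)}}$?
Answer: $\frac{\sqrt{8498}}{2} \approx 46.092$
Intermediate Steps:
$S{\left(v \right)} = - \frac{v}{44}$ ($S{\left(v \right)} = v \left(- \frac{1}{44}\right) = - \frac{v}{44}$)
$G{\left(O,z \right)} = z + O z$ ($G{\left(O,z \right)} = O z + z = z + O z$)
$\sqrt{S{\left(22 \right)} + G{\left(\left(-4\right) \left(-6\right),85 \right)}} = \sqrt{\left(- \frac{1}{44}\right) 22 + 85 \left(1 - -24\right)} = \sqrt{- \frac{1}{2} + 85 \left(1 + 24\right)} = \sqrt{- \frac{1}{2} + 85 \cdot 25} = \sqrt{- \frac{1}{2} + 2125} = \sqrt{\frac{4249}{2}} = \frac{\sqrt{8498}}{2}$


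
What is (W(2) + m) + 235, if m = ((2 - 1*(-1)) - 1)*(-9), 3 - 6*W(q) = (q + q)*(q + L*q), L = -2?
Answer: 1313/6 ≈ 218.83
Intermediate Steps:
W(q) = 1/2 + q**2/3 (W(q) = 1/2 - (q + q)*(q - 2*q)/6 = 1/2 - 2*q*(-q)/6 = 1/2 - (-1)*q**2/3 = 1/2 + q**2/3)
m = -18 (m = ((2 + 1) - 1)*(-9) = (3 - 1)*(-9) = 2*(-9) = -18)
(W(2) + m) + 235 = ((1/2 + (1/3)*2**2) - 18) + 235 = ((1/2 + (1/3)*4) - 18) + 235 = ((1/2 + 4/3) - 18) + 235 = (11/6 - 18) + 235 = -97/6 + 235 = 1313/6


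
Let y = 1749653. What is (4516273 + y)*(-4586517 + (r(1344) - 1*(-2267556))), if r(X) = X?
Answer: -14522016618342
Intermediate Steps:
(4516273 + y)*(-4586517 + (r(1344) - 1*(-2267556))) = (4516273 + 1749653)*(-4586517 + (1344 - 1*(-2267556))) = 6265926*(-4586517 + (1344 + 2267556)) = 6265926*(-4586517 + 2268900) = 6265926*(-2317617) = -14522016618342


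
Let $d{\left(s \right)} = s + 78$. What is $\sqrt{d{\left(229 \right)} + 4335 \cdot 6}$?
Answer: $\sqrt{26317} \approx 162.23$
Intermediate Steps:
$d{\left(s \right)} = 78 + s$
$\sqrt{d{\left(229 \right)} + 4335 \cdot 6} = \sqrt{\left(78 + 229\right) + 4335 \cdot 6} = \sqrt{307 + 26010} = \sqrt{26317}$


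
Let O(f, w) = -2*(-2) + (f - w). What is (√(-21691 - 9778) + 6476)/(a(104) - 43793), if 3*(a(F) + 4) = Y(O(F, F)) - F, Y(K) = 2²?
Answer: -19428/131491 - 3*I*√31469/131491 ≈ -0.14775 - 0.0040473*I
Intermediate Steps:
O(f, w) = 4 + f - w (O(f, w) = 4 + (f - w) = 4 + f - w)
Y(K) = 4
a(F) = -8/3 - F/3 (a(F) = -4 + (4 - F)/3 = -4 + (4/3 - F/3) = -8/3 - F/3)
(√(-21691 - 9778) + 6476)/(a(104) - 43793) = (√(-21691 - 9778) + 6476)/((-8/3 - ⅓*104) - 43793) = (√(-31469) + 6476)/((-8/3 - 104/3) - 43793) = (I*√31469 + 6476)/(-112/3 - 43793) = (6476 + I*√31469)/(-131491/3) = (6476 + I*√31469)*(-3/131491) = -19428/131491 - 3*I*√31469/131491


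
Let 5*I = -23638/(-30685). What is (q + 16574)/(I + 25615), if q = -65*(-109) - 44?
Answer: 3623131375/3930005013 ≈ 0.92192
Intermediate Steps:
I = 23638/153425 (I = (-23638/(-30685))/5 = (-23638*(-1/30685))/5 = (1/5)*(23638/30685) = 23638/153425 ≈ 0.15407)
q = 7041 (q = 7085 - 44 = 7041)
(q + 16574)/(I + 25615) = (7041 + 16574)/(23638/153425 + 25615) = 23615/(3930005013/153425) = 23615*(153425/3930005013) = 3623131375/3930005013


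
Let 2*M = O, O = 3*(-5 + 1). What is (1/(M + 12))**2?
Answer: 1/36 ≈ 0.027778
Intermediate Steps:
O = -12 (O = 3*(-4) = -12)
M = -6 (M = (1/2)*(-12) = -6)
(1/(M + 12))**2 = (1/(-6 + 12))**2 = (1/6)**2 = 1/36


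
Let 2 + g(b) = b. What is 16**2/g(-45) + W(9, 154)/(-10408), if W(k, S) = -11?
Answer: -2663931/489176 ≈ -5.4458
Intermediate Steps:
g(b) = -2 + b
16**2/g(-45) + W(9, 154)/(-10408) = 16**2/(-2 - 45) - 11/(-10408) = 256/(-47) - 11*(-1/10408) = 256*(-1/47) + 11/10408 = -256/47 + 11/10408 = -2663931/489176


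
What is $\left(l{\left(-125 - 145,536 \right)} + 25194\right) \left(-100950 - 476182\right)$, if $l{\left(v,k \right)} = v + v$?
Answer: $-14228612328$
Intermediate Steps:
$l{\left(v,k \right)} = 2 v$
$\left(l{\left(-125 - 145,536 \right)} + 25194\right) \left(-100950 - 476182\right) = \left(2 \left(-125 - 145\right) + 25194\right) \left(-100950 - 476182\right) = \left(2 \left(-270\right) + 25194\right) \left(-577132\right) = \left(-540 + 25194\right) \left(-577132\right) = 24654 \left(-577132\right) = -14228612328$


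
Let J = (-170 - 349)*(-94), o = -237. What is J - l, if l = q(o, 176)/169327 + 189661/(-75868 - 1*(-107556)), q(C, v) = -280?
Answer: 261735713297629/5365633976 ≈ 48780.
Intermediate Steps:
l = 32105855507/5365633976 (l = -280/169327 + 189661/(-75868 - 1*(-107556)) = -280*1/169327 + 189661/(-75868 + 107556) = -280/169327 + 189661/31688 = 32105855507/5365633976 ≈ 5.9836)
J = 48786 (J = -519*(-94) = 48786)
J - l = 48786 - 1*32105855507/5365633976 = 48786 - 32105855507/5365633976 = 261735713297629/5365633976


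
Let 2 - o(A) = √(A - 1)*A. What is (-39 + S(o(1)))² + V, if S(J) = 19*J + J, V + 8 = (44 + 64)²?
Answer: 11657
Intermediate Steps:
o(A) = 2 - A*√(-1 + A) (o(A) = 2 - √(A - 1)*A = 2 - √(-1 + A)*A = 2 - A*√(-1 + A))
V = 11656 (V = -8 + (44 + 64)² = -8 + 108² = -8 + 11664 = 11656)
S(J) = 20*J
(-39 + S(o(1)))² + V = (-39 + 20*(2 - 1*1*√(-1 + 1)))² + 11656 = (-39 + 20*(2 - 1*1*√0))² + 11656 = (-39 + 20*(2 - 1*1*0))² + 11656 = (-39 + 20*(2 + 0))² + 11656 = (-39 + 20*2)² + 11656 = (-39 + 40)² + 11656 = 1² + 11656 = 1 + 11656 = 11657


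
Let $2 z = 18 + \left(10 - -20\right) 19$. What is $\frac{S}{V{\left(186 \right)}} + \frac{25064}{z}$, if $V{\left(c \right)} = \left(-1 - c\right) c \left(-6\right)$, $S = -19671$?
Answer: $\frac{290270723}{3408636} \approx 85.157$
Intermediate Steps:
$V{\left(c \right)} = - 6 c \left(-1 - c\right)$ ($V{\left(c \right)} = c \left(-1 - c\right) \left(-6\right) = - 6 c \left(-1 - c\right)$)
$z = 294$ ($z = \frac{18 + \left(10 - -20\right) 19}{2} = \frac{18 + \left(10 + 20\right) 19}{2} = \frac{18 + 30 \cdot 19}{2} = \frac{18 + 570}{2} = \frac{1}{2} \cdot 588 = 294$)
$\frac{S}{V{\left(186 \right)}} + \frac{25064}{z} = - \frac{19671}{6 \cdot 186 \left(1 + 186\right)} + \frac{25064}{294} = - \frac{19671}{6 \cdot 186 \cdot 187} + 25064 \cdot \frac{1}{294} = - \frac{19671}{208692} + \frac{12532}{147} = \left(-19671\right) \frac{1}{208692} + \frac{12532}{147} = - \frac{6557}{69564} + \frac{12532}{147} = \frac{290270723}{3408636}$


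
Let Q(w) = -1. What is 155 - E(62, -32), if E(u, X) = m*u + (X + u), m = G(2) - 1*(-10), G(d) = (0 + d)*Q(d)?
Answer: -371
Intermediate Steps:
G(d) = -d (G(d) = (0 + d)*(-1) = d*(-1) = -d)
m = 8 (m = -1*2 - 1*(-10) = -2 + 10 = 8)
E(u, X) = X + 9*u (E(u, X) = 8*u + (X + u) = X + 9*u)
155 - E(62, -32) = 155 - (-32 + 9*62) = 155 - (-32 + 558) = 155 - 1*526 = 155 - 526 = -371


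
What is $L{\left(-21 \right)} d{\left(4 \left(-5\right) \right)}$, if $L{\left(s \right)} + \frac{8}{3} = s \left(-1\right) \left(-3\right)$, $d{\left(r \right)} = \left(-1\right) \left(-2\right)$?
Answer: $- \frac{394}{3} \approx -131.33$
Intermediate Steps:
$d{\left(r \right)} = 2$
$L{\left(s \right)} = - \frac{8}{3} + 3 s$ ($L{\left(s \right)} = - \frac{8}{3} + s \left(-1\right) \left(-3\right) = - \frac{8}{3} + - s \left(-3\right) = - \frac{8}{3} + 3 s$)
$L{\left(-21 \right)} d{\left(4 \left(-5\right) \right)} = \left(- \frac{8}{3} + 3 \left(-21\right)\right) 2 = \left(- \frac{8}{3} - 63\right) 2 = \left(- \frac{197}{3}\right) 2 = - \frac{394}{3}$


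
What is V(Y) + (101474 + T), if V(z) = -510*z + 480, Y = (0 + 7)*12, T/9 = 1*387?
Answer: 62597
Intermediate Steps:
T = 3483 (T = 9*(1*387) = 9*387 = 3483)
Y = 84 (Y = 7*12 = 84)
V(z) = 480 - 510*z
V(Y) + (101474 + T) = (480 - 510*84) + (101474 + 3483) = (480 - 42840) + 104957 = -42360 + 104957 = 62597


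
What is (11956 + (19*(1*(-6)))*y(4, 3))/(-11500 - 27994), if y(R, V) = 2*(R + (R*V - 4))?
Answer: -4610/19747 ≈ -0.23345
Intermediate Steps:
y(R, V) = -8 + 2*R + 2*R*V (y(R, V) = 2*(R + (-4 + R*V)) = 2*(-4 + R + R*V) = -8 + 2*R + 2*R*V)
(11956 + (19*(1*(-6)))*y(4, 3))/(-11500 - 27994) = (11956 + (19*(1*(-6)))*(-8 + 2*4 + 2*4*3))/(-11500 - 27994) = (11956 + (19*(-6))*(-8 + 8 + 24))/(-39494) = (11956 - 114*24)*(-1/39494) = (11956 - 2736)*(-1/39494) = 9220*(-1/39494) = -4610/19747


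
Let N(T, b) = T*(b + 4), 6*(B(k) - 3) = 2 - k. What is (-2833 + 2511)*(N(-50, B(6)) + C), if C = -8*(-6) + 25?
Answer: 235382/3 ≈ 78461.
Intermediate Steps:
B(k) = 10/3 - k/6 (B(k) = 3 + (2 - k)/6 = 3 + (⅓ - k/6) = 10/3 - k/6)
C = 73 (C = 48 + 25 = 73)
N(T, b) = T*(4 + b)
(-2833 + 2511)*(N(-50, B(6)) + C) = (-2833 + 2511)*(-50*(4 + (10/3 - ⅙*6)) + 73) = -322*(-50*(4 + (10/3 - 1)) + 73) = -322*(-50*(4 + 7/3) + 73) = -322*(-50*19/3 + 73) = -322*(-950/3 + 73) = -322*(-731/3) = 235382/3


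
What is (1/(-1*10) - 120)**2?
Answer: 1442401/100 ≈ 14424.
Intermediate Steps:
(1/(-1*10) - 120)**2 = (1/(-10) - 120)**2 = (-1/10 - 120)**2 = (-1201/10)**2 = 1442401/100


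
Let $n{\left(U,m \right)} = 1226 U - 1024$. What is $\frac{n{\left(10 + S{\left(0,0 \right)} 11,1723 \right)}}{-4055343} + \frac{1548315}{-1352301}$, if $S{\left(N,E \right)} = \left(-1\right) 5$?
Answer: $- \frac{2067652398217}{1828014798081} \approx -1.1311$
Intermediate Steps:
$S{\left(N,E \right)} = -5$
$n{\left(U,m \right)} = -1024 + 1226 U$
$\frac{n{\left(10 + S{\left(0,0 \right)} 11,1723 \right)}}{-4055343} + \frac{1548315}{-1352301} = \frac{-1024 + 1226 \left(10 - 55\right)}{-4055343} + \frac{1548315}{-1352301} = \left(-1024 + 1226 \left(10 - 55\right)\right) \left(- \frac{1}{4055343}\right) + 1548315 \left(- \frac{1}{1352301}\right) = \left(-1024 + 1226 \left(-45\right)\right) \left(- \frac{1}{4055343}\right) - \frac{516105}{450767} = \left(-1024 - 55170\right) \left(- \frac{1}{4055343}\right) - \frac{516105}{450767} = \left(-56194\right) \left(- \frac{1}{4055343}\right) - \frac{516105}{450767} = \frac{56194}{4055343} - \frac{516105}{450767} = - \frac{2067652398217}{1828014798081}$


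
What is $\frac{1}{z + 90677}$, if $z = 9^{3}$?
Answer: $\frac{1}{91406} \approx 1.094 \cdot 10^{-5}$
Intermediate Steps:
$z = 729$
$\frac{1}{z + 90677} = \frac{1}{729 + 90677} = \frac{1}{91406}$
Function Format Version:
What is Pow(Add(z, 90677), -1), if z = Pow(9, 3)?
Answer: Rational(1, 91406) ≈ 1.0940e-5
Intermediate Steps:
z = 729
Pow(Add(z, 90677), -1) = Pow(Add(729, 90677), -1) = Pow(91406, -1) = Rational(1, 91406)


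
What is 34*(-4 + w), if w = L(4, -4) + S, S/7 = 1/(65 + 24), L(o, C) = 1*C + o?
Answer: -11866/89 ≈ -133.33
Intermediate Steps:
L(o, C) = C + o
S = 7/89 (S = 7/(65 + 24) = 7/89 ≈ 0.078652)
w = 7/89 (w = (-4 + 4) + 7/89 = 0 + 7/89 = 7/89 ≈ 0.078652)
34*(-4 + w) = 34*(-4 + 7/89) = 34*(-349/89) = -11866/89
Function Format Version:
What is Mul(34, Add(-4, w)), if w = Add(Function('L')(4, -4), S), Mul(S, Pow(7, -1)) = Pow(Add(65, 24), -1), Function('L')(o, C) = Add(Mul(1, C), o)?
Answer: Rational(-11866, 89) ≈ -133.33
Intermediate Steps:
Function('L')(o, C) = Add(C, o)
S = Rational(7, 89) (S = Mul(7, Pow(Add(65, 24), -1)) = Mul(7, Pow(89, -1)) = Mul(7, Rational(1, 89)) = Rational(7, 89) ≈ 0.078652)
w = Rational(7, 89) (w = Add(Add(-4, 4), Rational(7, 89)) = Add(0, Rational(7, 89)) = Rational(7, 89) ≈ 0.078652)
Mul(34, Add(-4, w)) = Mul(34, Add(-4, Rational(7, 89))) = Mul(34, Rational(-349, 89)) = Rational(-11866, 89)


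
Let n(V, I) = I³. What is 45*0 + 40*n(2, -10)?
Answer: -40000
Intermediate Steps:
45*0 + 40*n(2, -10) = 45*0 + 40*(-10)³ = 0 + 40*(-1000) = 0 - 40000 = -40000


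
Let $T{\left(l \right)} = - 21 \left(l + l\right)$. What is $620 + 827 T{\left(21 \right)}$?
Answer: $-728794$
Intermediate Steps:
$T{\left(l \right)} = - 42 l$ ($T{\left(l \right)} = - 21 \cdot 2 l = - 42 l$)
$620 + 827 T{\left(21 \right)} = 620 + 827 \left(\left(-42\right) 21\right) = 620 + 827 \left(-882\right) = 620 - 729414 = -728794$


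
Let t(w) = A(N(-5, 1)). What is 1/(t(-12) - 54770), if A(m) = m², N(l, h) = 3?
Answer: -1/54761 ≈ -1.8261e-5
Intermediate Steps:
t(w) = 9 (t(w) = 3² = 9)
1/(t(-12) - 54770) = 1/(9 - 54770) = 1/(-54761) = -1/54761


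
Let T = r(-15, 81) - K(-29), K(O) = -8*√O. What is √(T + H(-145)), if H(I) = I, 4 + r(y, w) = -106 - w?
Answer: 2*√(-84 + 2*I*√29) ≈ 1.1727 + 18.368*I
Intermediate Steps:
r(y, w) = -110 - w (r(y, w) = -4 + (-106 - w) = -110 - w)
T = -191 + 8*I*√29 (T = (-110 - 1*81) - (-8)*√(-29) = (-110 - 81) - (-8)*I*√29 = -191 - (-8)*I*√29 = -191 + 8*I*√29 ≈ -191.0 + 43.081*I)
√(T + H(-145)) = √((-191 + 8*I*√29) - 145) = √(-336 + 8*I*√29)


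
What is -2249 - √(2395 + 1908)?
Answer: -2249 - √4303 ≈ -2314.6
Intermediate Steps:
-2249 - √(2395 + 1908) = -2249 - √4303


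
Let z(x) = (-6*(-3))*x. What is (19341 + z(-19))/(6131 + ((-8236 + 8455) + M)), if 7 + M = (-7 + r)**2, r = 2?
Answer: 18999/6368 ≈ 2.9835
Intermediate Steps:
M = 18 (M = -7 + (-7 + 2)**2 = -7 + (-5)**2 = -7 + 25 = 18)
z(x) = 18*x
(19341 + z(-19))/(6131 + ((-8236 + 8455) + M)) = (19341 + 18*(-19))/(6131 + ((-8236 + 8455) + 18)) = (19341 - 342)/(6131 + (219 + 18)) = 18999/(6131 + 237) = 18999/6368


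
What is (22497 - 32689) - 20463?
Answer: -30655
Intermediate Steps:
(22497 - 32689) - 20463 = -10192 - 20463 = -30655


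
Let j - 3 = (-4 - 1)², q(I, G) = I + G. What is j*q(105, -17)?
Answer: 2464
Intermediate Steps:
q(I, G) = G + I
j = 28 (j = 3 + (-4 - 1)² = 3 + (-5)² = 3 + 25 = 28)
j*q(105, -17) = 28*(-17 + 105) = 28*88 = 2464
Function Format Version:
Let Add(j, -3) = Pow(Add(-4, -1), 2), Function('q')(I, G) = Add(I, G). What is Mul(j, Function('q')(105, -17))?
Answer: 2464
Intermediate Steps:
Function('q')(I, G) = Add(G, I)
j = 28 (j = Add(3, Pow(Add(-4, -1), 2)) = Add(3, Pow(-5, 2)) = Add(3, 25) = 28)
Mul(j, Function('q')(105, -17)) = Mul(28, Add(-17, 105)) = Mul(28, 88) = 2464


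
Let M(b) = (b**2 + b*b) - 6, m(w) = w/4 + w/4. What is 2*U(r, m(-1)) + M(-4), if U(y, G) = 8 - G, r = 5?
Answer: 43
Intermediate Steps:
m(w) = w/2 (m(w) = w*(1/4) + w*(1/4) = w/4 + w/4 = w/2)
M(b) = -6 + 2*b**2 (M(b) = (b**2 + b**2) - 6 = 2*b**2 - 6 = -6 + 2*b**2)
2*U(r, m(-1)) + M(-4) = 2*(8 - (-1)/2) + (-6 + 2*(-4)**2) = 2*(8 - 1*(-1/2)) + (-6 + 2*16) = 2*(8 + 1/2) + (-6 + 32) = 2*(17/2) + 26 = 17 + 26 = 43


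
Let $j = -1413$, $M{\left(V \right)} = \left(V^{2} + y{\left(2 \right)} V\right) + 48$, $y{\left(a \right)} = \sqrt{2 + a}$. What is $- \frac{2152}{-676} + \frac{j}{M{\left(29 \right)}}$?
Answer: $\frac{270689}{160043} \approx 1.6914$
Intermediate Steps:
$M{\left(V \right)} = 48 + V^{2} + 2 V$ ($M{\left(V \right)} = \left(V^{2} + \sqrt{2 + 2} V\right) + 48 = \left(V^{2} + \sqrt{4} V\right) + 48 = \left(V^{2} + 2 V\right) + 48 = 48 + V^{2} + 2 V$)
$- \frac{2152}{-676} + \frac{j}{M{\left(29 \right)}} = - \frac{2152}{-676} - \frac{1413}{48 + 29^{2} + 2 \cdot 29} = \left(-2152\right) \left(- \frac{1}{676}\right) - \frac{1413}{48 + 841 + 58} = \frac{538}{169} - \frac{1413}{947} = \frac{270689}{160043}$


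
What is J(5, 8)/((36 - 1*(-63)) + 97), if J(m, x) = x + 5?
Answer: 13/196 ≈ 0.066326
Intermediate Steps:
J(m, x) = 5 + x
J(5, 8)/((36 - 1*(-63)) + 97) = (5 + 8)/((36 - 1*(-63)) + 97) = 13/((36 + 63) + 97) = 13/(99 + 97) = 13/196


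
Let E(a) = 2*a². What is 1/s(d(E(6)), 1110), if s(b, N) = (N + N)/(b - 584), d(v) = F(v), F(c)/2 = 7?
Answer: -19/74 ≈ -0.25676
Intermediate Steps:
F(c) = 14 (F(c) = 2*7 = 14)
d(v) = 14
s(b, N) = 2*N/(-584 + b) (s(b, N) = (2*N)/(-584 + b) = 2*N/(-584 + b))
1/s(d(E(6)), 1110) = 1/(2*1110/(-584 + 14)) = 1/(2*1110/(-570)) = 1/(2*1110*(-1/570)) = 1/(-74/19) = -19/74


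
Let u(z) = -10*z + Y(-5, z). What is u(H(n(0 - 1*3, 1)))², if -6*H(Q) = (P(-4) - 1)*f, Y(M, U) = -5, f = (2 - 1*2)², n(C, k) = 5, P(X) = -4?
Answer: 25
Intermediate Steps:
f = 0 (f = (2 - 2)² = 0² = 0)
H(Q) = 0 (H(Q) = -(-4 - 1)*0/6 = -(-5)*0/6 = -⅙*0 = 0)
u(z) = -5 - 10*z (u(z) = -10*z - 5 = -5 - 10*z)
u(H(n(0 - 1*3, 1)))² = (-5 - 10*0)² = (-5 + 0)² = (-5)² = 25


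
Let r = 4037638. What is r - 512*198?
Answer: 3936262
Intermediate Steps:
r - 512*198 = 4037638 - 512*198 = 4037638 - 101376 = 3936262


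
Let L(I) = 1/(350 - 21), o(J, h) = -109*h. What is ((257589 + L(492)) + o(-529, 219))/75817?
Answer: 76893223/24943793 ≈ 3.0827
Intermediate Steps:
L(I) = 1/329
((257589 + L(492)) + o(-529, 219))/75817 = ((257589 + 1/329) - 109*219)/75817 = (84746782/329 - 23871)*(1/75817) = (76893223/329)*(1/75817) = 76893223/24943793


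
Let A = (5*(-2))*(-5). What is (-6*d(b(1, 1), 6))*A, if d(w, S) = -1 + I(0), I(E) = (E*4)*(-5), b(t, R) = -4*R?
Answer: 300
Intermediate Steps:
I(E) = -20*E (I(E) = (4*E)*(-5) = -20*E)
A = 50 (A = -10*(-5) = 50)
d(w, S) = -1 (d(w, S) = -1 - 20*0 = -1 + 0 = -1)
(-6*d(b(1, 1), 6))*A = -6*(-1)*50 = 6*50 = 300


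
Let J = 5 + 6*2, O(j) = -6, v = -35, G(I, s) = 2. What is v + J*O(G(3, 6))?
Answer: -137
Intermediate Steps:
J = 17 (J = 5 + 12 = 17)
v + J*O(G(3, 6)) = -35 + 17*(-6) = -35 - 102 = -137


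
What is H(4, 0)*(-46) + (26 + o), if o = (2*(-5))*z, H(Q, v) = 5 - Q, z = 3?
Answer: -50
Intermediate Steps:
o = -30 (o = (2*(-5))*3 = -10*3 = -30)
H(4, 0)*(-46) + (26 + o) = (5 - 1*4)*(-46) + (26 - 30) = (5 - 4)*(-46) - 4 = 1*(-46) - 4 = -46 - 4 = -50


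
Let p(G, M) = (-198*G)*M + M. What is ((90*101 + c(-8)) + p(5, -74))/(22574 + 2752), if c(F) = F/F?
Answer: 82277/25326 ≈ 3.2487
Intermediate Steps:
p(G, M) = M - 198*G*M (p(G, M) = -198*G*M + M = M - 198*G*M)
c(F) = 1
((90*101 + c(-8)) + p(5, -74))/(22574 + 2752) = ((90*101 + 1) - 74*(1 - 198*5))/(22574 + 2752) = ((9090 + 1) - 74*(1 - 990))/25326 = (9091 - 74*(-989))*(1/25326) = (9091 + 73186)*(1/25326) = 82277*(1/25326) = 82277/25326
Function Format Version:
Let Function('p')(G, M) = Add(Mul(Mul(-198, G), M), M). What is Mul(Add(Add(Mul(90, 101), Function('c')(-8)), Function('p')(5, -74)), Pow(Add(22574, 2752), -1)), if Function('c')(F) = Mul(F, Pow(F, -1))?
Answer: Rational(82277, 25326) ≈ 3.2487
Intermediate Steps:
Function('p')(G, M) = Add(M, Mul(-198, G, M)) (Function('p')(G, M) = Add(Mul(-198, G, M), M) = Add(M, Mul(-198, G, M)))
Function('c')(F) = 1
Mul(Add(Add(Mul(90, 101), Function('c')(-8)), Function('p')(5, -74)), Pow(Add(22574, 2752), -1)) = Mul(Add(Add(Mul(90, 101), 1), Mul(-74, Add(1, Mul(-198, 5)))), Pow(Add(22574, 2752), -1)) = Mul(Add(Add(9090, 1), Mul(-74, Add(1, -990))), Pow(25326, -1)) = Mul(Add(9091, Mul(-74, -989)), Rational(1, 25326)) = Mul(Add(9091, 73186), Rational(1, 25326)) = Mul(82277, Rational(1, 25326)) = Rational(82277, 25326)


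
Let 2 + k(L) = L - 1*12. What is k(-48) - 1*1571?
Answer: -1633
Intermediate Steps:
k(L) = -14 + L (k(L) = -2 + (L - 1*12) = -2 + (L - 12) = -2 + (-12 + L) = -14 + L)
k(-48) - 1*1571 = (-14 - 48) - 1*1571 = -62 - 1571 = -1633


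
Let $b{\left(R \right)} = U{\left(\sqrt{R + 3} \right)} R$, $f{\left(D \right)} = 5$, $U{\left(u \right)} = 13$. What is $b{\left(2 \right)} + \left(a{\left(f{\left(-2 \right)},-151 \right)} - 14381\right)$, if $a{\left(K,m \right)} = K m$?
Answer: $-15110$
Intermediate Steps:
$b{\left(R \right)} = 13 R$
$b{\left(2 \right)} + \left(a{\left(f{\left(-2 \right)},-151 \right)} - 14381\right) = 13 \cdot 2 + \left(5 \left(-151\right) - 14381\right) = 26 - 15136 = -15110$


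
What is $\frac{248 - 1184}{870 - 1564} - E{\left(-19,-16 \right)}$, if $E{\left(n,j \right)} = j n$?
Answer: $- \frac{105020}{347} \approx -302.65$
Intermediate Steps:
$\frac{248 - 1184}{870 - 1564} - E{\left(-19,-16 \right)} = \frac{248 - 1184}{870 - 1564} - \left(-16\right) \left(-19\right) = - \frac{936}{-694} - 304 = \left(-936\right) \left(- \frac{1}{694}\right) - 304 = \frac{468}{347} - 304 = - \frac{105020}{347}$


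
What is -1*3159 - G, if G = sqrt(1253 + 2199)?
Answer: -3159 - 2*sqrt(863) ≈ -3217.8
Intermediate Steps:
G = 2*sqrt(863) (G = sqrt(3452) = 2*sqrt(863) ≈ 58.754)
-1*3159 - G = -1*3159 - 2*sqrt(863) = -3159 - 2*sqrt(863)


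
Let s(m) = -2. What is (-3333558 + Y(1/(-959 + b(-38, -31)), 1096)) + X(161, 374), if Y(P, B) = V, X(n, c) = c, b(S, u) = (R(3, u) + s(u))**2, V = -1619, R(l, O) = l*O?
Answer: -3334803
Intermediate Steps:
R(l, O) = O*l
b(S, u) = (-2 + 3*u)**2 (b(S, u) = (u*3 - 2)**2 = (3*u - 2)**2 = (-2 + 3*u)**2)
Y(P, B) = -1619
(-3333558 + Y(1/(-959 + b(-38, -31)), 1096)) + X(161, 374) = (-3333558 - 1619) + 374 = -3335177 + 374 = -3334803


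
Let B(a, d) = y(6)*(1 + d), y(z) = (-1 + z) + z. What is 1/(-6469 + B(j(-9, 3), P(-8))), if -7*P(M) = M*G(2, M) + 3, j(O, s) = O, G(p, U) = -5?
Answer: -7/45679 ≈ -0.00015324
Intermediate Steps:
y(z) = -1 + 2*z
P(M) = -3/7 + 5*M/7 (P(M) = -(M*(-5) + 3)/7 = -(-5*M + 3)/7 = -(3 - 5*M)/7 = -3/7 + 5*M/7)
B(a, d) = 11 + 11*d (B(a, d) = (-1 + 2*6)*(1 + d) = (-1 + 12)*(1 + d) = 11*(1 + d) = 11 + 11*d)
1/(-6469 + B(j(-9, 3), P(-8))) = 1/(-6469 + (11 + 11*(-3/7 + (5/7)*(-8)))) = 1/(-6469 + (11 + 11*(-3/7 - 40/7))) = 1/(-6469 + (11 + 11*(-43/7))) = 1/(-6469 + (11 - 473/7)) = 1/(-6469 - 396/7) = 1/(-45679/7) = -7/45679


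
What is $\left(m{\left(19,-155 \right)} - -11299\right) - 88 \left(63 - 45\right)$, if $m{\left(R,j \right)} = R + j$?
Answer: $9579$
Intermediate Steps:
$\left(m{\left(19,-155 \right)} - -11299\right) - 88 \left(63 - 45\right) = \left(\left(19 - 155\right) - -11299\right) - 88 \left(63 - 45\right) = \left(-136 + 11299\right) - 88 \cdot 18 = 11163 - 1584 = 9579$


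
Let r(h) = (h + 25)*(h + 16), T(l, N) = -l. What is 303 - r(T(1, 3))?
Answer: -57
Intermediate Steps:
r(h) = (16 + h)*(25 + h) (r(h) = (25 + h)*(16 + h) = (16 + h)*(25 + h))
303 - r(T(1, 3)) = 303 - (400 + (-1*1)² + 41*(-1*1)) = 303 - (400 + (-1)² + 41*(-1)) = 303 - (400 + 1 - 41) = 303 - 1*360 = 303 - 360 = -57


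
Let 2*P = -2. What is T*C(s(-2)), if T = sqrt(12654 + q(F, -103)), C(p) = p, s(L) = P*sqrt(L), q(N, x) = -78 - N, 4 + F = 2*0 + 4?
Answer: -8*I*sqrt(393) ≈ -158.59*I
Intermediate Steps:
P = -1 (P = (1/2)*(-2) = -1)
F = 0 (F = -4 + (2*0 + 4) = -4 + (0 + 4) = -4 + 4 = 0)
s(L) = -sqrt(L)
T = 4*sqrt(786) (T = sqrt(12654 + (-78 - 1*0)) = sqrt(12654 + (-78 + 0)) = sqrt(12654 - 78) = sqrt(12576) = 4*sqrt(786) ≈ 112.14)
T*C(s(-2)) = (4*sqrt(786))*(-sqrt(-2)) = (4*sqrt(786))*(-I*sqrt(2)) = -8*I*sqrt(393)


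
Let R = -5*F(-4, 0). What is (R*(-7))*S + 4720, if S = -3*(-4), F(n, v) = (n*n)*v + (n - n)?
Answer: 4720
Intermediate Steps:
F(n, v) = v*n² (F(n, v) = n²*v + 0 = v*n² + 0 = v*n²)
R = 0 (R = -0*(-4)² = -0*16 = -5*0 = 0)
S = 12
(R*(-7))*S + 4720 = (0*(-7))*12 + 4720 = 0*12 + 4720 = 0 + 4720 = 4720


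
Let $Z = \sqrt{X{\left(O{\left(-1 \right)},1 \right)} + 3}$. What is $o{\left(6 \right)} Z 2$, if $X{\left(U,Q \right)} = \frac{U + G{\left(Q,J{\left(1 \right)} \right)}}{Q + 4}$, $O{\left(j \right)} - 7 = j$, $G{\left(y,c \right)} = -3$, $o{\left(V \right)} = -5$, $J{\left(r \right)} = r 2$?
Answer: $- 6 \sqrt{10} \approx -18.974$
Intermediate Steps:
$J{\left(r \right)} = 2 r$
$O{\left(j \right)} = 7 + j$
$X{\left(U,Q \right)} = \frac{-3 + U}{4 + Q}$ ($X{\left(U,Q \right)} = \frac{U - 3}{Q + 4} = \frac{-3 + U}{4 + Q}$)
$Z = \frac{3 \sqrt{10}}{5}$ ($Z = \sqrt{\frac{-3 + \left(7 - 1\right)}{4 + 1} + 3} = \sqrt{\frac{-3 + 6}{5} + 3} = \sqrt{\frac{1}{5} \cdot 3 + 3} = \sqrt{\frac{3}{5} + 3} = \sqrt{\frac{18}{5}} = \frac{3 \sqrt{10}}{5} \approx 1.8974$)
$o{\left(6 \right)} Z 2 = - 5 \frac{3 \sqrt{10}}{5} \cdot 2 = - 3 \sqrt{10} \cdot 2 = - 6 \sqrt{10}$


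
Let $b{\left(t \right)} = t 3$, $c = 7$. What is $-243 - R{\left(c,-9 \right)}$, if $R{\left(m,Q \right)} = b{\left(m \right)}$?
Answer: $-264$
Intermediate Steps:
$b{\left(t \right)} = 3 t$
$R{\left(m,Q \right)} = 3 m$
$-243 - R{\left(c,-9 \right)} = -243 - 3 \cdot 7 = -243 - 21 = -264$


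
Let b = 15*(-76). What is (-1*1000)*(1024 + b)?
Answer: 116000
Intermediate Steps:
b = -1140
(-1*1000)*(1024 + b) = (-1*1000)*(1024 - 1140) = -1000*(-116) = 116000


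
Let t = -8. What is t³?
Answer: -512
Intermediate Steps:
t³ = (-8)³ = -512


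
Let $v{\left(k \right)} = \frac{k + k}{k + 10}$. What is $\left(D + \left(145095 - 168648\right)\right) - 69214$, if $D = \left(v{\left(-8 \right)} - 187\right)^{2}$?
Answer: $-54742$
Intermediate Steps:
$v{\left(k \right)} = \frac{2 k}{10 + k}$
$D = 38025$ ($D = \left(2 \left(-8\right) \frac{1}{10 - 8} - 187\right)^{2} = \left(2 \left(-8\right) \frac{1}{2} - 187\right)^{2} = \left(-8 - 187\right)^{2} = \left(-195\right)^{2} = 38025$)
$\left(D + \left(145095 - 168648\right)\right) - 69214 = \left(38025 + \left(145095 - 168648\right)\right) - 69214 = \left(38025 - 23553\right) - 69214 = 14472 - 69214 = -54742$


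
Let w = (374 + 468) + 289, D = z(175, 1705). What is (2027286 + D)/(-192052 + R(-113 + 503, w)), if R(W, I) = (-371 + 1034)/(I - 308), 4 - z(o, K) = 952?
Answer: -1667676174/158058133 ≈ -10.551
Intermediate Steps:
z(o, K) = -948 (z(o, K) = 4 - 1*952 = 4 - 952 = -948)
D = -948
w = 1131 (w = 842 + 289 = 1131)
R(W, I) = 663/(-308 + I)
(2027286 + D)/(-192052 + R(-113 + 503, w)) = (2027286 - 948)/(-192052 + 663/(-308 + 1131)) = 2026338/(-192052 + 663/823) = 2026338/(-158058133/823) = 2026338*(-823/158058133) = -1667676174/158058133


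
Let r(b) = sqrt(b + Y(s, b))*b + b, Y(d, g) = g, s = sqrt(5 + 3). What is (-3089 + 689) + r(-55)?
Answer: -2455 - 55*I*sqrt(110) ≈ -2455.0 - 576.84*I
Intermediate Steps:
s = 2*sqrt(2) (s = sqrt(8) = 2*sqrt(2) ≈ 2.8284)
r(b) = b + sqrt(2)*b**(3/2) (r(b) = sqrt(b + b)*b + b = sqrt(2*b)*b + b = (sqrt(2)*sqrt(b))*b + b = sqrt(2)*b**(3/2) + b = b + sqrt(2)*b**(3/2))
(-3089 + 689) + r(-55) = (-3089 + 689) + (-55 + sqrt(2)*(-55)**(3/2)) = -2400 + (-55 + sqrt(2)*(-55*I*sqrt(55))) = -2400 + (-55 - 55*I*sqrt(110)) = -2455 - 55*I*sqrt(110)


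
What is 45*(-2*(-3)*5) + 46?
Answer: 1396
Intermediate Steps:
45*(-2*(-3)*5) + 46 = 45*(6*5) + 46 = 45*30 + 46 = 1350 + 46 = 1396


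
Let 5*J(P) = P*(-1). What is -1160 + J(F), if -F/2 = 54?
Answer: -5692/5 ≈ -1138.4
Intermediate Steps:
F = -108 (F = -2*54 = -108)
J(P) = -P/5 (J(P) = (P*(-1))/5 = (-P)/5 = -P/5)
-1160 + J(F) = -1160 - ⅕*(-108) = -1160 + 108/5 = -5692/5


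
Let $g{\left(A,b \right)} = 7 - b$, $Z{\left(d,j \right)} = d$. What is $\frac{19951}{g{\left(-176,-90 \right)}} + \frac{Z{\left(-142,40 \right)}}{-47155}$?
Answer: $\frac{940803179}{4574035} \approx 205.68$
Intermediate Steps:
$\frac{19951}{g{\left(-176,-90 \right)}} + \frac{Z{\left(-142,40 \right)}}{-47155} = \frac{19951}{7 - -90} - \frac{142}{-47155} = \frac{19951}{7 + 90} - - \frac{142}{47155} = \frac{19951}{97} + \frac{142}{47155} = \frac{940803179}{4574035}$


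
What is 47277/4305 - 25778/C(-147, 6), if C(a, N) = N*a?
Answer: 3635062/90405 ≈ 40.209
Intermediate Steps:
47277/4305 - 25778/C(-147, 6) = 47277/4305 - 25778/(6*(-147)) = 47277*(1/4305) - 25778/(-882) = 15759/1435 - 25778*(-1/882) = 15759/1435 + 12889/441 = 3635062/90405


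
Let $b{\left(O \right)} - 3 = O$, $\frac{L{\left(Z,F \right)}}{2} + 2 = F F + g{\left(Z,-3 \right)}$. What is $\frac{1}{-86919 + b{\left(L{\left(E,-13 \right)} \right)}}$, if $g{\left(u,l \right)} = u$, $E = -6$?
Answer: $- \frac{1}{86594} \approx -1.1548 \cdot 10^{-5}$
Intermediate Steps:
$L{\left(Z,F \right)} = -4 + 2 Z + 2 F^{2}$ ($L{\left(Z,F \right)} = -4 + 2 \left(F F + Z\right) = -4 + 2 \left(F^{2} + Z\right) = -4 + 2 \left(Z + F^{2}\right) = -4 + \left(2 Z + 2 F^{2}\right) = -4 + 2 Z + 2 F^{2}$)
$b{\left(O \right)} = 3 + O$
$\frac{1}{-86919 + b{\left(L{\left(E,-13 \right)} \right)}} = \frac{1}{-86919 + \left(3 + \left(-4 + 2 \left(-6\right) + 2 \left(-13\right)^{2}\right)\right)} = \frac{1}{-86919 + \left(3 - -322\right)} = \frac{1}{-86919 + \left(3 + 322\right)} = \frac{1}{-86919 + 325} = \frac{1}{-86594} = - \frac{1}{86594}$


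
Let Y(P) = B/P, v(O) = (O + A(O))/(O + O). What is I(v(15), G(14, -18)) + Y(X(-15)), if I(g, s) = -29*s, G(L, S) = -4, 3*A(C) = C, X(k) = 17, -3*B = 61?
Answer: 5855/51 ≈ 114.80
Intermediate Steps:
B = -61/3 (B = -1/3*61 = -61/3 ≈ -20.333)
A(C) = C/3
v(O) = 2/3 (v(O) = (O + O/3)/(O + O) = (4*O/3)/((2*O)) = (4*O/3)*(1/(2*O)) = 2/3)
Y(P) = -61/(3*P)
I(v(15), G(14, -18)) + Y(X(-15)) = -29*(-4) - 61/3/17 = 116 - 61/3*1/17 = 116 - 61/51 = 5855/51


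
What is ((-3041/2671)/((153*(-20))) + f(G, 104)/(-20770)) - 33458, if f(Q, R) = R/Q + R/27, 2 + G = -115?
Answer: -1703935062338129/50927583060 ≈ -33458.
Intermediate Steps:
G = -117 (G = -2 - 115 = -117)
f(Q, R) = R/27 + R/Q (f(Q, R) = R/Q + R*(1/27) = R/Q + R/27 = R/27 + R/Q)
((-3041/2671)/((153*(-20))) + f(G, 104)/(-20770)) - 33458 = ((-3041/2671)/((153*(-20))) + ((1/27)*104 + 104/(-117))/(-20770)) - 33458 = (-3041*1/2671/(-3060) + (104/27 + 104*(-1/117))*(-1/20770)) - 33458 = (-3041/2671*(-1/3060) + (104/27 - 8/9)*(-1/20770)) - 33458 = (3041/8173260 + (80/27)*(-1/20770)) - 33458 = (3041/8173260 - 8/56079) - 33458 = 11683351/50927583060 - 33458 = -1703935062338129/50927583060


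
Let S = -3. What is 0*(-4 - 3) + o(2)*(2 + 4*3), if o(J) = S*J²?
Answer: -168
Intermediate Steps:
o(J) = -3*J²
0*(-4 - 3) + o(2)*(2 + 4*3) = 0*(-4 - 3) + (-3*2²)*(2 + 4*3) = 0*(-7) + (-3*4)*(2 + 12) = 0 - 12*14 = 0 - 168 = -168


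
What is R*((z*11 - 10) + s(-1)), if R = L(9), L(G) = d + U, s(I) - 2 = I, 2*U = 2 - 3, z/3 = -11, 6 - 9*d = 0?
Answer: -62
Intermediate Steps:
d = ⅔ (d = ⅔ - ⅑*0 = ⅔ + 0 = ⅔ ≈ 0.66667)
z = -33 (z = 3*(-11) = -33)
U = -½ (U = (2 - 3)/2 = (½)*(-1) = -½ ≈ -0.50000)
s(I) = 2 + I
L(G) = ⅙ (L(G) = ⅔ - ½ = ⅙)
R = ⅙ ≈ 0.16667
R*((z*11 - 10) + s(-1)) = ((-33*11 - 10) + (2 - 1))/6 = ((-363 - 10) + 1)/6 = (-373 + 1)/6 = (⅙)*(-372) = -62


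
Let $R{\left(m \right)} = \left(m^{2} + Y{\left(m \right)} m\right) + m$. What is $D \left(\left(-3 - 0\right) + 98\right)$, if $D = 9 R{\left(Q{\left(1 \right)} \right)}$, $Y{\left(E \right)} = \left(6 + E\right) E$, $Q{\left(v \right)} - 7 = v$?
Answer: $827640$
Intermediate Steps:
$Q{\left(v \right)} = 7 + v$
$Y{\left(E \right)} = E \left(6 + E\right)$
$R{\left(m \right)} = m + m^{2} + m^{2} \left(6 + m\right)$ ($R{\left(m \right)} = \left(m^{2} + m \left(6 + m\right) m\right) + m = \left(m^{2} + m^{2} \left(6 + m\right)\right) + m = m + m^{2} + m^{2} \left(6 + m\right)$)
$D = 8712$ ($D = 9 \left(7 + 1\right) \left(1 + \left(7 + 1\right) + \left(7 + 1\right) \left(6 + \left(7 + 1\right)\right)\right) = 9 \cdot 8 \left(1 + 8 + 8 \left(6 + 8\right)\right) = 9 \cdot 8 \left(1 + 8 + 8 \cdot 14\right) = 9 \cdot 8 \left(1 + 8 + 112\right) = 9 \cdot 8 \cdot 121 = 9 \cdot 968 = 8712$)
$D \left(\left(-3 - 0\right) + 98\right) = 8712 \left(\left(-3 - 0\right) + 98\right) = 8712 \left(\left(-3 + 0\right) + 98\right) = 8712 \left(-3 + 98\right) = 8712 \cdot 95 = 827640$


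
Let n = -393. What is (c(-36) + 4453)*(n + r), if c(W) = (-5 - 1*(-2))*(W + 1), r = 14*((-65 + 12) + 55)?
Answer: -1663670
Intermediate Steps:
r = 28 (r = 14*(-53 + 55) = 14*2 = 28)
c(W) = -3 - 3*W (c(W) = (-5 + 2)*(1 + W) = -3*(1 + W) = -3 - 3*W)
(c(-36) + 4453)*(n + r) = ((-3 - 3*(-36)) + 4453)*(-393 + 28) = ((-3 + 108) + 4453)*(-365) = (105 + 4453)*(-365) = 4558*(-365) = -1663670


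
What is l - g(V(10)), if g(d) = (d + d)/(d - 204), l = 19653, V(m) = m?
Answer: 1906351/97 ≈ 19653.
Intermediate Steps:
g(d) = 2*d/(-204 + d) (g(d) = (2*d)/(-204 + d) = 2*d/(-204 + d))
l - g(V(10)) = 19653 - 2*10/(-204 + 10) = 19653 - 2*10/(-194) = 19653 - 2*10*(-1)/194 = 19653 - 1*(-10/97) = 19653 + 10/97 = 1906351/97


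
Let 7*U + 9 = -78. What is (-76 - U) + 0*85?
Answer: -445/7 ≈ -63.571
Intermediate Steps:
U = -87/7 (U = -9/7 + (⅐)*(-78) = -9/7 - 78/7 = -87/7 ≈ -12.429)
(-76 - U) + 0*85 = (-76 - 1*(-87/7)) + 0*85 = (-76 + 87/7) + 0 = -445/7 + 0 = -445/7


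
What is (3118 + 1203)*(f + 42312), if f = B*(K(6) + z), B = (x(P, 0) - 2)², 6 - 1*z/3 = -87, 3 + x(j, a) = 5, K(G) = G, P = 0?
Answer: 182830152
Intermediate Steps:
x(j, a) = 2 (x(j, a) = -3 + 5 = 2)
z = 279 (z = 18 - 3*(-87) = 18 + 261 = 279)
B = 0 (B = (2 - 2)² = 0² = 0)
f = 0 (f = 0*(6 + 279) = 0*285 = 0)
(3118 + 1203)*(f + 42312) = (3118 + 1203)*(0 + 42312) = 4321*42312 = 182830152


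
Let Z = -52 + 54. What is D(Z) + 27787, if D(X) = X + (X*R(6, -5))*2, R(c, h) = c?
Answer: 27813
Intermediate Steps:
Z = 2
D(X) = 13*X (D(X) = X + (X*6)*2 = X + (6*X)*2 = X + 12*X = 13*X)
D(Z) + 27787 = 13*2 + 27787 = 26 + 27787 = 27813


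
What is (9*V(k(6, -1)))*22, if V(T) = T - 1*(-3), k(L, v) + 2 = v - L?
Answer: -1188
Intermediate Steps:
k(L, v) = -2 + v - L (k(L, v) = -2 + (v - L) = -2 + v - L)
V(T) = 3 + T (V(T) = T + 3 = 3 + T)
(9*V(k(6, -1)))*22 = (9*(3 + (-2 - 1 - 1*6)))*22 = (9*(3 + (-2 - 1 - 6)))*22 = (9*(3 - 9))*22 = (9*(-6))*22 = -54*22 = -1188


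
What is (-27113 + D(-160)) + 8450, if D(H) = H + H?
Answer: -18983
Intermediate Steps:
D(H) = 2*H
(-27113 + D(-160)) + 8450 = (-27113 + 2*(-160)) + 8450 = (-27113 - 320) + 8450 = -27433 + 8450 = -18983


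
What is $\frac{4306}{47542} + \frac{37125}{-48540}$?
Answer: $- \frac{51866117}{76922956} \approx -0.67426$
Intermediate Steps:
$\frac{4306}{47542} + \frac{37125}{-48540} = 4306 \cdot \frac{1}{47542} + 37125 \left(- \frac{1}{48540}\right) = \frac{2153}{23771} - \frac{2475}{3236} = - \frac{51866117}{76922956}$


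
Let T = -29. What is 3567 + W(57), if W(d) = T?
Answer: 3538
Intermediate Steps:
W(d) = -29
3567 + W(57) = 3567 - 29 = 3538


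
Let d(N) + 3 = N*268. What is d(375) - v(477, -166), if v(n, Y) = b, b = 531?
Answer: 99966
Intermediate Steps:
v(n, Y) = 531
d(N) = -3 + 268*N (d(N) = -3 + N*268 = -3 + 268*N)
d(375) - v(477, -166) = (-3 + 268*375) - 1*531 = (-3 + 100500) - 531 = 100497 - 531 = 99966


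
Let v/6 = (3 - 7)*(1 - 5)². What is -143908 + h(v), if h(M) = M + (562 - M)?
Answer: -143346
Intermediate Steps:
v = -384 (v = 6*((3 - 7)*(1 - 5)²) = 6*(-4*(-4)²) = 6*(-4*16) = 6*(-64) = -384)
h(M) = 562
-143908 + h(v) = -143908 + 562 = -143346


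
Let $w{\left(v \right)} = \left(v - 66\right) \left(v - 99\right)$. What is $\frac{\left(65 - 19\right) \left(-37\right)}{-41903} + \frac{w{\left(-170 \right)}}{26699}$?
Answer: $\frac{2705611750}{1118768197} \approx 2.4184$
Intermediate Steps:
$w{\left(v \right)} = \left(-99 + v\right) \left(-66 + v\right)$ ($w{\left(v \right)} = \left(-66 + v\right) \left(-99 + v\right) = \left(-99 + v\right) \left(-66 + v\right)$)
$\frac{\left(65 - 19\right) \left(-37\right)}{-41903} + \frac{w{\left(-170 \right)}}{26699} = \frac{\left(65 - 19\right) \left(-37\right)}{-41903} + \frac{6534 + \left(-170\right)^{2} - -28050}{26699} = 46 \left(-37\right) \left(- \frac{1}{41903}\right) + \left(6534 + 28900 + 28050\right) \frac{1}{26699} = \left(-1702\right) \left(- \frac{1}{41903}\right) + 63484 \cdot \frac{1}{26699} = \frac{1702}{41903} + \frac{63484}{26699} = \frac{2705611750}{1118768197}$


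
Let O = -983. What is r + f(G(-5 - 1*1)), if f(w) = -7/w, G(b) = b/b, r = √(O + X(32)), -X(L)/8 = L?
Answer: -7 + I*√1239 ≈ -7.0 + 35.199*I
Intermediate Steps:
X(L) = -8*L
r = I*√1239 (r = √(-983 - 8*32) = √(-983 - 256) = √(-1239) = I*√1239 ≈ 35.199*I)
G(b) = 1
r + f(G(-5 - 1*1)) = I*√1239 - 7/1 = I*√1239 - 7*1 = I*√1239 - 7 = -7 + I*√1239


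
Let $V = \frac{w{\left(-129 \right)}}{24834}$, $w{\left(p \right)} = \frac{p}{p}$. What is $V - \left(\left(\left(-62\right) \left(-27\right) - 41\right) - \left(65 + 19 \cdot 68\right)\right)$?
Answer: $- \frac{6854183}{24834} \approx -276.0$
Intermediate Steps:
$w{\left(p \right)} = 1$
$V = \frac{1}{24834}$ ($V = 1 \cdot \frac{1}{24834} = \frac{1}{24834} \approx 4.0267 \cdot 10^{-5}$)
$V - \left(\left(\left(-62\right) \left(-27\right) - 41\right) - \left(65 + 19 \cdot 68\right)\right) = \frac{1}{24834} - \left(\left(\left(-62\right) \left(-27\right) - 41\right) - \left(65 + 19 \cdot 68\right)\right) = \frac{1}{24834} - \left(\left(1674 - 41\right) - \left(65 + 1292\right)\right) = \frac{1}{24834} - \left(1633 - 1357\right) = \frac{1}{24834} - 276 = - \frac{6854183}{24834}$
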